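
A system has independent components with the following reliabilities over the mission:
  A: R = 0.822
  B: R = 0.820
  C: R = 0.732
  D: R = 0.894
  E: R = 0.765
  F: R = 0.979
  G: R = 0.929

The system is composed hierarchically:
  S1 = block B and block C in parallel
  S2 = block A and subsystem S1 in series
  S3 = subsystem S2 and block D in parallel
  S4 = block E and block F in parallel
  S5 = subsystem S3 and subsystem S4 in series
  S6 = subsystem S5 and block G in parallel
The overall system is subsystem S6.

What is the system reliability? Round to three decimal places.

0.998

Parallel (B and C): 1 − (1 − 0.82000)(1 − 0.73200) = 0.95176
Series (A and [0.95176]): 0.82200 × 0.95176 = 0.78235
Parallel ([0.78235] and D): 1 − (1 − 0.78235)(1 − 0.89400) = 0.97693
Parallel (E and F): 1 − (1 − 0.76500)(1 − 0.97900) = 0.99507
Series ([0.97693] and [0.99507]): 0.97693 × 0.99507 = 0.97211
Parallel ([0.97211] and G): 1 − (1 − 0.97211)(1 − 0.92900) = 0.998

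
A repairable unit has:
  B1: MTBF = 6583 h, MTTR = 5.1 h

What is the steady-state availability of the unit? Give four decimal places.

A(B1) = MTBF/(MTBF+MTTR) = 6583/(6583+5.1) = 0.9992

0.9992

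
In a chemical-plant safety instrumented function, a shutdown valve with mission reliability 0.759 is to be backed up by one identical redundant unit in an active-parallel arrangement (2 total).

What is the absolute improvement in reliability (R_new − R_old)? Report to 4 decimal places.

0.1829

R_before = 0.759
R_after = 1 − (1 − 0.759)^2 = 0.9419
ΔR = 0.9419 − 0.759 = 0.1829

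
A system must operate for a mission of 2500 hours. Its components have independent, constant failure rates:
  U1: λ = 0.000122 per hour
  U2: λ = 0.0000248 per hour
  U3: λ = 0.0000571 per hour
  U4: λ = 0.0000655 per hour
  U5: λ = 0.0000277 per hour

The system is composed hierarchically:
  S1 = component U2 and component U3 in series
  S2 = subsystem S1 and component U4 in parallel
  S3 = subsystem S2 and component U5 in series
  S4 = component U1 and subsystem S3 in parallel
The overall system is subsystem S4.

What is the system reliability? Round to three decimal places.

0.976

R(U1) = exp(−0.000122 × 2500) = 0.73712
R(U2) = exp(−0.0000248 × 2500) = 0.93988
R(U3) = exp(−0.0000571 × 2500) = 0.86697
R(U4) = exp(−0.0000655 × 2500) = 0.84895
R(U5) = exp(−0.0000277 × 2500) = 0.93309
Series (U2 and U3): 0.93988 × 0.86697 = 0.81485
Parallel ([0.81485] and U4): 1 − (1 − 0.81485)(1 − 0.84895) = 0.97203
Series ([0.97203] and U5): 0.97203 × 0.93309 = 0.90699
Parallel (U1 and [0.90699]): 1 − (1 − 0.73712)(1 − 0.90699) = 0.976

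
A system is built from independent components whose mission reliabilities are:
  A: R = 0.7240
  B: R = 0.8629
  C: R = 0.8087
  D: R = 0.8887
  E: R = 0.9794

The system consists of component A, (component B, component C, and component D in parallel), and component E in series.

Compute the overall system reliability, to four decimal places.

0.7070

Parallel (B, C, and D): 1 − (1 − 0.862900)(1 − 0.808700)(1 − 0.888700) = 0.997081
Series (A, [0.997081], and E): 0.724000 × 0.997081 × 0.979400 = 0.7070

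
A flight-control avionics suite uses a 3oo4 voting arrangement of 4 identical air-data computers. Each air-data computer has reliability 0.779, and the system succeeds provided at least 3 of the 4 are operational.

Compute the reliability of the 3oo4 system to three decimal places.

R = Σ_{i=3}^{4} C(4,i) p^i (1−p)^{4−i} with p = 0.779
C(4,3)·0.779^3·0.221^1 = 0.41789
C(4,4)·0.779^4·0.221^0 = 0.36826
Sum = 0.786

0.786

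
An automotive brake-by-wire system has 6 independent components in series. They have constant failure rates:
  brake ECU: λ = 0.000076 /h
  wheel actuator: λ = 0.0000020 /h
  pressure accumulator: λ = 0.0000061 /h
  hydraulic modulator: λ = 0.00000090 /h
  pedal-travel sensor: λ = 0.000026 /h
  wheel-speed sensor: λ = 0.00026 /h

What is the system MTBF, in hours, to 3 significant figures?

2700

Series of exponential components: λ_sys = Σ λ_i
λ_sys = 0.000076 + 0.0000020 + 0.0000061 + 0.00000090 + 0.000026 + 0.00026 = 3.7100e-04 /h
MTBF = 1 / λ_sys = 2700 h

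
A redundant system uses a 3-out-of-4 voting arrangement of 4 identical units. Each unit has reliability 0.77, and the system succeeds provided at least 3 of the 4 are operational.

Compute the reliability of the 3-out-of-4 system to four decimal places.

R = Σ_{i=3}^{4} C(4,i) p^i (1−p)^{4−i} with p = 0.77
C(4,3)·0.77^3·0.23^1 = 0.420010
C(4,4)·0.77^4·0.23^0 = 0.351530
Sum = 0.7715

0.7715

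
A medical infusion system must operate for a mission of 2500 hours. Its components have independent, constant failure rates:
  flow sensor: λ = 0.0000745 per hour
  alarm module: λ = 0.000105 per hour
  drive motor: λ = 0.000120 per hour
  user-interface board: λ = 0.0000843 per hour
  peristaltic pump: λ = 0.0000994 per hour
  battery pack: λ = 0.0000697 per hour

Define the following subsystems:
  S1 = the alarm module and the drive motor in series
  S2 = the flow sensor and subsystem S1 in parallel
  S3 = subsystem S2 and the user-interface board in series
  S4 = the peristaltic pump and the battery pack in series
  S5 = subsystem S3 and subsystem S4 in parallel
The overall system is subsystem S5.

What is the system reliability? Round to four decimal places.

R(flow sensor) = exp(−0.0000745 × 2500) = 0.830066
R(alarm module) = exp(−0.000105 × 2500) = 0.769126
R(drive motor) = exp(−0.000120 × 2500) = 0.740818
R(user-interface board) = exp(−0.0000843 × 2500) = 0.809977
R(peristaltic pump) = exp(−0.0000994 × 2500) = 0.779970
R(battery pack) = exp(−0.0000697 × 2500) = 0.840087
Series (alarm module and drive motor): 0.769126 × 0.740818 = 0.569782
Parallel (flow sensor and [0.569782]): 1 − (1 − 0.830066)(1 − 0.569782) = 0.926891
Series ([0.926891] and user-interface board): 0.926891 × 0.809977 = 0.750760
Series (peristaltic pump and battery pack): 0.779970 × 0.840087 = 0.655243
Parallel ([0.750760] and [0.655243]): 1 − (1 − 0.750760)(1 − 0.655243) = 0.9141

0.9141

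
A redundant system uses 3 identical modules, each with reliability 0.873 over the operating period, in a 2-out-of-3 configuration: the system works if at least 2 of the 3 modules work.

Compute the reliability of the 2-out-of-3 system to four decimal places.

0.9557

R = Σ_{i=2}^{3} C(3,i) p^i (1−p)^{3−i} with p = 0.873
C(3,2)·0.873^2·0.127^1 = 0.290371
C(3,3)·0.873^3·0.127^0 = 0.665339
Sum = 0.9557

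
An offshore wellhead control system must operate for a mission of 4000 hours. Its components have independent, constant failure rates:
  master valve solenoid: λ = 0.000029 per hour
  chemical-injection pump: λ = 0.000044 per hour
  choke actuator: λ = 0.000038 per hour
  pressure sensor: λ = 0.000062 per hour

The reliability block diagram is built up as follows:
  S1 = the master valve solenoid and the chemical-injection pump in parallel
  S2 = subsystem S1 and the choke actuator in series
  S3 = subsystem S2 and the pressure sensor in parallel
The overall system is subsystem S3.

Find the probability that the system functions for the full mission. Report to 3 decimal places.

0.966

R(master valve solenoid) = exp(−0.000029 × 4000) = 0.89048
R(chemical-injection pump) = exp(−0.000044 × 4000) = 0.83862
R(choke actuator) = exp(−0.000038 × 4000) = 0.85899
R(pressure sensor) = exp(−0.000062 × 4000) = 0.78036
Parallel (master valve solenoid and chemical-injection pump): 1 − (1 − 0.89048)(1 − 0.83862) = 0.98233
Series ([0.98233] and choke actuator): 0.98233 × 0.85899 = 0.84381
Parallel ([0.84381] and pressure sensor): 1 − (1 − 0.84381)(1 − 0.78036) = 0.966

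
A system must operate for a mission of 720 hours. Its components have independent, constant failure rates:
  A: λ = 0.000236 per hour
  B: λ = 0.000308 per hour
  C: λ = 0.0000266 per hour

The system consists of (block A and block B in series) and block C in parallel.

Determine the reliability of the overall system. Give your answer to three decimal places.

0.994

R(A) = exp(−0.000236 × 720) = 0.84373
R(B) = exp(−0.000308 × 720) = 0.80111
R(C) = exp(−0.0000266 × 720) = 0.98103
Series (A and B): 0.84373 × 0.80111 = 0.67592
Parallel ([0.67592] and C): 1 − (1 − 0.67592)(1 − 0.98103) = 0.994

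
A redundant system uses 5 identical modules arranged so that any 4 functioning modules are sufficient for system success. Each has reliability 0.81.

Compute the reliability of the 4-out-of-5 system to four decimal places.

R = Σ_{i=4}^{5} C(5,i) p^i (1−p)^{5−i} with p = 0.81
C(5,4)·0.81^4·0.19^1 = 0.408944
C(5,5)·0.81^5·0.19^0 = 0.348678
Sum = 0.7576

0.7576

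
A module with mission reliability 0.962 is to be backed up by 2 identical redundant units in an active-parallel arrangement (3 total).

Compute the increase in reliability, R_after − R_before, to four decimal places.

R_before = 0.962
R_after = 1 − (1 − 0.962)^3 = 0.9999
ΔR = 0.9999 − 0.962 = 0.0379

0.0379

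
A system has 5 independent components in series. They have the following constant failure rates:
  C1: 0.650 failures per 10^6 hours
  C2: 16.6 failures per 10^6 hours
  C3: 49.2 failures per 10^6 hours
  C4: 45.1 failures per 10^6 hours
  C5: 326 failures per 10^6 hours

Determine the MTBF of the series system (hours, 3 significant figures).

2290

Series of exponential components: λ_sys = Σ λ_i
λ_sys = 0.000000650 + 0.0000166 + 0.0000492 + 0.0000451 + 0.000326 = 4.3755e-04 /h
MTBF = 1 / λ_sys = 2290 h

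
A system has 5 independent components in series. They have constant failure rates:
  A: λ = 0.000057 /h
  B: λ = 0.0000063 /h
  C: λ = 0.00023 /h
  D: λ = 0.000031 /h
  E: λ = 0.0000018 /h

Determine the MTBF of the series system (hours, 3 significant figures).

3070

Series of exponential components: λ_sys = Σ λ_i
λ_sys = 0.000057 + 0.0000063 + 0.00023 + 0.000031 + 0.0000018 = 3.2610e-04 /h
MTBF = 1 / λ_sys = 3070 h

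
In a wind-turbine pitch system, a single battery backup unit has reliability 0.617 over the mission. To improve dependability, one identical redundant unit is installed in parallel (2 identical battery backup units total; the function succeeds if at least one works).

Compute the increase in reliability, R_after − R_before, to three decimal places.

R_before = 0.617
R_after = 1 − (1 − 0.617)^2 = 0.853
ΔR = 0.853 − 0.617 = 0.236

0.236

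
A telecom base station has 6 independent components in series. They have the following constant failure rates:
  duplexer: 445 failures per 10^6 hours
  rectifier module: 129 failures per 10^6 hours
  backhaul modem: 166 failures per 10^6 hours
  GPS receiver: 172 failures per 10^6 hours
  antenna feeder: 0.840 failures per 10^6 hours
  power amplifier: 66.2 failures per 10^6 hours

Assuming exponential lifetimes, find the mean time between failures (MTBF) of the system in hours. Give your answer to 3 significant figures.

Series of exponential components: λ_sys = Σ λ_i
λ_sys = 0.000445 + 0.000129 + 0.000166 + 0.000172 + 0.000000840 + 0.0000662 = 9.7904e-04 /h
MTBF = 1 / λ_sys = 1020 h

1020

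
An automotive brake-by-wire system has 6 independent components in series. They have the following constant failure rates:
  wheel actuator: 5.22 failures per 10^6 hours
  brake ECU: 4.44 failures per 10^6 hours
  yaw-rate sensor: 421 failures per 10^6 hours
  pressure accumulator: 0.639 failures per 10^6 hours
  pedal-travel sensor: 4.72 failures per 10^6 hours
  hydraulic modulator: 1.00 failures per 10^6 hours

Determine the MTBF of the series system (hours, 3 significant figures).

Series of exponential components: λ_sys = Σ λ_i
λ_sys = 0.00000522 + 0.00000444 + 0.000421 + 0.000000639 + 0.00000472 + 0.00000100 = 4.3702e-04 /h
MTBF = 1 / λ_sys = 2290 h

2290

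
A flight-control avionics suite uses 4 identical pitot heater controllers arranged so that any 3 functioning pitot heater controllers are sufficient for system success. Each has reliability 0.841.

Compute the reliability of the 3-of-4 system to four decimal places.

R = Σ_{i=3}^{4} C(4,i) p^i (1−p)^{4−i} with p = 0.841
C(4,3)·0.841^3·0.159^1 = 0.378308
C(4,4)·0.841^4·0.159^0 = 0.500246
Sum = 0.8786

0.8786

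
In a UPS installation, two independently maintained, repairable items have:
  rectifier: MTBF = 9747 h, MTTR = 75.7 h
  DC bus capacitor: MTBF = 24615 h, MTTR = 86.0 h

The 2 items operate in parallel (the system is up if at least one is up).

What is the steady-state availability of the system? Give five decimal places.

A(rectifier) = MTBF/(MTBF+MTTR) = 9747/(9747+75.7) = 0.992293
A(DC bus capacitor) = MTBF/(MTBF+MTTR) = 24615/(24615+86.0) = 0.996518
Parallel availability: 1 − (1 − 0.992293)(1 − 0.996518) = 0.99997

0.99997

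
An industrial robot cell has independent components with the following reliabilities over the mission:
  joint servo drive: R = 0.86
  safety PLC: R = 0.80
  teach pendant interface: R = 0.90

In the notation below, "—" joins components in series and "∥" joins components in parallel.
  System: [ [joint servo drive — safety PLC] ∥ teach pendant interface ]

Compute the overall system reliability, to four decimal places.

0.9688

Series (joint servo drive and safety PLC): 0.860000 × 0.800000 = 0.688000
Parallel ([0.688000] and teach pendant interface): 1 − (1 − 0.688000)(1 − 0.900000) = 0.9688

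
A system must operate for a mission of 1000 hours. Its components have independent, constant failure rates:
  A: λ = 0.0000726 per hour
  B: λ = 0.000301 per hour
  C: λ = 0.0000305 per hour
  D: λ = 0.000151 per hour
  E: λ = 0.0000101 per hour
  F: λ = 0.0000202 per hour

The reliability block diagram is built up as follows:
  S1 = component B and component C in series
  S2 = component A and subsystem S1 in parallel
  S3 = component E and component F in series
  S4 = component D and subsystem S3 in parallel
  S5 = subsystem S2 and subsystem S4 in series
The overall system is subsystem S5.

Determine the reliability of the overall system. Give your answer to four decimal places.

0.9761

R(A) = exp(−0.0000726 × 1000) = 0.929973
R(B) = exp(−0.000301 × 1000) = 0.740078
R(C) = exp(−0.0000305 × 1000) = 0.969960
R(D) = exp(−0.000151 × 1000) = 0.859848
R(E) = exp(−0.0000101 × 1000) = 0.989951
R(F) = exp(−0.0000202 × 1000) = 0.980003
Series (B and C): 0.740078 × 0.969960 = 0.717846
Parallel (A and [0.717846]): 1 − (1 − 0.929973)(1 − 0.717846) = 0.980242
Series (E and F): 0.989951 × 0.980003 = 0.970155
Parallel (D and [0.970155]): 1 − (1 − 0.859848)(1 − 0.970155) = 0.995817
Series ([0.980242] and [0.995817]): 0.980242 × 0.995817 = 0.9761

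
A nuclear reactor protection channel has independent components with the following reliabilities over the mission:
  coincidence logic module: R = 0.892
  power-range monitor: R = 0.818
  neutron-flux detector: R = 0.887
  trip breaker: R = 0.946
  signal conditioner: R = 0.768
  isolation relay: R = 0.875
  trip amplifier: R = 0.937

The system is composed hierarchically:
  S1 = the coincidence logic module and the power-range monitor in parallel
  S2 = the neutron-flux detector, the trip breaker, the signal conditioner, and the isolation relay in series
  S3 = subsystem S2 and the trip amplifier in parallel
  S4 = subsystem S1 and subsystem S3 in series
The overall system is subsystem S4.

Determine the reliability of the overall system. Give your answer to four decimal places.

Parallel (coincidence logic module and power-range monitor): 1 − (1 − 0.892000)(1 − 0.818000) = 0.980344
Series (neutron-flux detector, trip breaker, signal conditioner, and isolation relay): 0.887000 × 0.946000 × 0.768000 × 0.875000 = 0.563877
Parallel ([0.563877] and trip amplifier): 1 − (1 − 0.563877)(1 − 0.937000) = 0.972524
Series ([0.980344] and [0.972524]): 0.980344 × 0.972524 = 0.9534

0.9534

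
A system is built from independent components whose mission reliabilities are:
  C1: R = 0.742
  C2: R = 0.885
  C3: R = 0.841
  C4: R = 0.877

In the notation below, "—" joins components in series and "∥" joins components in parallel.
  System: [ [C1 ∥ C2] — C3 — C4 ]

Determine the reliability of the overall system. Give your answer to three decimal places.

0.716

Parallel (C1 and C2): 1 − (1 − 0.74200)(1 − 0.88500) = 0.97033
Series ([0.97033], C3, and C4): 0.97033 × 0.84100 × 0.87700 = 0.716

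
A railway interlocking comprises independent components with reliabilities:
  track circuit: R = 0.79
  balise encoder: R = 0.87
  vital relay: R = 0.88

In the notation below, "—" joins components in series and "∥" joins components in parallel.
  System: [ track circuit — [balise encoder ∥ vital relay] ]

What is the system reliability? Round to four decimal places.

Parallel (balise encoder and vital relay): 1 − (1 − 0.870000)(1 − 0.880000) = 0.984400
Series (track circuit and [0.984400]): 0.790000 × 0.984400 = 0.7777

0.7777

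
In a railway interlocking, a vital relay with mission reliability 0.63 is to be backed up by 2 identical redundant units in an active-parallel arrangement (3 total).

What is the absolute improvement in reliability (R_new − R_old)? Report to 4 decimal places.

R_before = 0.63
R_after = 1 − (1 − 0.63)^3 = 0.9493
ΔR = 0.9493 − 0.63 = 0.3193

0.3193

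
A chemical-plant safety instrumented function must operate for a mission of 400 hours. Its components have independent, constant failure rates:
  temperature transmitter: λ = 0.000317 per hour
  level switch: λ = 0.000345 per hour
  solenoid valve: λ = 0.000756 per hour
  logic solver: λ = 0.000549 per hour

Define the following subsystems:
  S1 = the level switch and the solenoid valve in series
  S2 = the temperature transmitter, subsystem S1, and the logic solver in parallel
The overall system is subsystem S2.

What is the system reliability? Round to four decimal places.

R(temperature transmitter) = exp(−0.000317 × 400) = 0.880910
R(level switch) = exp(−0.000345 × 400) = 0.871099
R(solenoid valve) = exp(−0.000756 × 400) = 0.739042
R(logic solver) = exp(−0.000549 × 400) = 0.802840
Series (level switch and solenoid valve): 0.871099 × 0.739042 = 0.643779
Parallel (temperature transmitter, [0.643779], and logic solver): 1 − (1 − 0.880910)(1 − 0.643779)(1 − 0.802840) = 0.9916

0.9916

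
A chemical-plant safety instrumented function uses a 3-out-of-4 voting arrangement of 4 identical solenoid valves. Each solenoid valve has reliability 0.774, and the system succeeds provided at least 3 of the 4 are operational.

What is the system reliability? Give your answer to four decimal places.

R = Σ_{i=3}^{4} C(4,i) p^i (1−p)^{4−i} with p = 0.774
C(4,3)·0.774^3·0.226^1 = 0.419171
C(4,4)·0.774^4·0.226^0 = 0.358892
Sum = 0.7781

0.7781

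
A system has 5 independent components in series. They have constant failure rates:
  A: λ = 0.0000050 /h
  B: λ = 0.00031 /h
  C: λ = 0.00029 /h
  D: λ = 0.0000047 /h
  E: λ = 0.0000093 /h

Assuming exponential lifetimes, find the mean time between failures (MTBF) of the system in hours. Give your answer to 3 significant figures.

Series of exponential components: λ_sys = Σ λ_i
λ_sys = 0.0000050 + 0.00031 + 0.00029 + 0.0000047 + 0.0000093 = 6.1900e-04 /h
MTBF = 1 / λ_sys = 1620 h

1620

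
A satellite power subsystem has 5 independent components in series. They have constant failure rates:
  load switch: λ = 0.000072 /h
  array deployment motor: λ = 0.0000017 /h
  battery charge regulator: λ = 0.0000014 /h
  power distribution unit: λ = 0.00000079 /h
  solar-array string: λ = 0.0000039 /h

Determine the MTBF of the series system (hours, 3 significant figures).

12500

Series of exponential components: λ_sys = Σ λ_i
λ_sys = 0.000072 + 0.0000017 + 0.0000014 + 0.00000079 + 0.0000039 = 7.9790e-05 /h
MTBF = 1 / λ_sys = 12500 h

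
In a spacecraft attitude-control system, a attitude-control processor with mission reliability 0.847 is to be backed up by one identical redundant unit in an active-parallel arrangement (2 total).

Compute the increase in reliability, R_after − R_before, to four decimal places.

R_before = 0.847
R_after = 1 − (1 − 0.847)^2 = 0.9766
ΔR = 0.9766 − 0.847 = 0.1296

0.1296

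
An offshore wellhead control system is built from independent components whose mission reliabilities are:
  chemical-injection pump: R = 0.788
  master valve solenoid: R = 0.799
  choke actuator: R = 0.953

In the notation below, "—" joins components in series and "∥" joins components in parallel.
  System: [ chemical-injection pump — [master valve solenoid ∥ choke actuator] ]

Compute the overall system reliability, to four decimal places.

Parallel (master valve solenoid and choke actuator): 1 − (1 − 0.799000)(1 − 0.953000) = 0.990553
Series (chemical-injection pump and [0.990553]): 0.788000 × 0.990553 = 0.7806

0.7806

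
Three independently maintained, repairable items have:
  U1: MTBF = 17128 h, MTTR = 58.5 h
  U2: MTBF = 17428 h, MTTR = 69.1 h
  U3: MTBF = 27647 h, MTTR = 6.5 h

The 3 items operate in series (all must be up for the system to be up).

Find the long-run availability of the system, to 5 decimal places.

0.99243

A(U1) = MTBF/(MTBF+MTTR) = 17128/(17128+58.5) = 0.996596
A(U2) = MTBF/(MTBF+MTTR) = 17428/(17428+69.1) = 0.996051
A(U3) = MTBF/(MTBF+MTTR) = 27647/(27647+6.5) = 0.999765
Series availability: 0.996596 × 0.996051 × 0.999765 = 0.99243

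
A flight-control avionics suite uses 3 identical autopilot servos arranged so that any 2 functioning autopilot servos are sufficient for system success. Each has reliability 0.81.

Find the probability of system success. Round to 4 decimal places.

R = Σ_{i=2}^{3} C(3,i) p^i (1−p)^{3−i} with p = 0.81
C(3,2)·0.81^2·0.19^1 = 0.373977
C(3,3)·0.81^3·0.19^0 = 0.531441
Sum = 0.9054

0.9054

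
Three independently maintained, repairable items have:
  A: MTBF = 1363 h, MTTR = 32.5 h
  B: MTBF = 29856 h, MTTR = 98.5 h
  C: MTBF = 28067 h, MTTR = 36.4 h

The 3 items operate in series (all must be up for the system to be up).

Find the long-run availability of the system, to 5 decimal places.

0.97224

A(A) = MTBF/(MTBF+MTTR) = 1363/(1363+32.5) = 0.976711
A(B) = MTBF/(MTBF+MTTR) = 29856/(29856+98.5) = 0.996712
A(C) = MTBF/(MTBF+MTTR) = 28067/(28067+36.4) = 0.998705
Series availability: 0.976711 × 0.996712 × 0.998705 = 0.97224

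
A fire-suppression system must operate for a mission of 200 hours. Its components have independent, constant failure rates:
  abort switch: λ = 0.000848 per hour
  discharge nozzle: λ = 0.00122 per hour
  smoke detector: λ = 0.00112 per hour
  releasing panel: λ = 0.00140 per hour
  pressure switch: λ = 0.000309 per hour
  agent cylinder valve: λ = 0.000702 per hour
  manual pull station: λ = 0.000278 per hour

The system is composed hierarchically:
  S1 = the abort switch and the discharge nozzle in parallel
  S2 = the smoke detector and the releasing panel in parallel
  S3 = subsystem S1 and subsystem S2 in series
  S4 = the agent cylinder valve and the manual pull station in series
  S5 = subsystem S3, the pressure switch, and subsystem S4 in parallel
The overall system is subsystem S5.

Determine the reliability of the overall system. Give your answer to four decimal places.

R(abort switch) = exp(−0.000848 × 200) = 0.844002
R(discharge nozzle) = exp(−0.00122 × 200) = 0.783488
R(smoke detector) = exp(−0.00112 × 200) = 0.799315
R(releasing panel) = exp(−0.00140 × 200) = 0.755784
R(pressure switch) = exp(−0.000309 × 200) = 0.940071
R(agent cylinder valve) = exp(−0.000702 × 200) = 0.869011
R(manual pull station) = exp(−0.000278 × 200) = 0.945917
Parallel (abort switch and discharge nozzle): 1 − (1 − 0.844002)(1 − 0.783488) = 0.966225
Parallel (smoke detector and releasing panel): 1 − (1 − 0.799315)(1 − 0.755784) = 0.950990
Series ([0.966225] and [0.950990]): 0.966225 × 0.950990 = 0.918870
Series (agent cylinder valve and manual pull station): 0.869011 × 0.945917 = 0.822012
Parallel ([0.918870], pressure switch, and [0.822012]): 1 − (1 − 0.918870)(1 − 0.940071)(1 − 0.822012) = 0.9991

0.9991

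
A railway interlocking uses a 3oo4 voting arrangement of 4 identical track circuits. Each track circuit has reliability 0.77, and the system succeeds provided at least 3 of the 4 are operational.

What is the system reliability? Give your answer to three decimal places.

0.772

R = Σ_{i=3}^{4} C(4,i) p^i (1−p)^{4−i} with p = 0.77
C(4,3)·0.77^3·0.23^1 = 0.42001
C(4,4)·0.77^4·0.23^0 = 0.35153
Sum = 0.772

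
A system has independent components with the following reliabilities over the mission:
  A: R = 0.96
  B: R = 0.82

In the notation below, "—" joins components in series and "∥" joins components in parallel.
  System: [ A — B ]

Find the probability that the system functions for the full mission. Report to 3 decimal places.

0.787

Series (A and B): 0.96000 × 0.82000 = 0.787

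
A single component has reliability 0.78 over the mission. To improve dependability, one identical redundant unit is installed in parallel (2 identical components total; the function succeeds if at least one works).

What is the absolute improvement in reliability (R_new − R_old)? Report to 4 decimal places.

R_before = 0.78
R_after = 1 − (1 − 0.78)^2 = 0.9516
ΔR = 0.9516 − 0.78 = 0.1716

0.1716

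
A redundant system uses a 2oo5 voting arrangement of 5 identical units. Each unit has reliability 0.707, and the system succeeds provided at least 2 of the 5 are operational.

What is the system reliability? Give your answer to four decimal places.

R = Σ_{i=2}^{5} C(5,i) p^i (1−p)^{5−i} with p = 0.707
C(5,2)·0.707^2·0.293^3 = 0.125731
C(5,3)·0.707^3·0.293^2 = 0.303385
C(5,4)·0.707^4·0.293^1 = 0.366029
C(5,5)·0.707^5·0.293^0 = 0.176643
Sum = 0.9718

0.9718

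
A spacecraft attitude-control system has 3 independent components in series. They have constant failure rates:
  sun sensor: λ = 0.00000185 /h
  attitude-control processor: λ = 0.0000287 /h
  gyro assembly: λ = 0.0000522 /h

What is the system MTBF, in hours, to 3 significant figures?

Series of exponential components: λ_sys = Σ λ_i
λ_sys = 0.00000185 + 0.0000287 + 0.0000522 = 8.2750e-05 /h
MTBF = 1 / λ_sys = 12100 h

12100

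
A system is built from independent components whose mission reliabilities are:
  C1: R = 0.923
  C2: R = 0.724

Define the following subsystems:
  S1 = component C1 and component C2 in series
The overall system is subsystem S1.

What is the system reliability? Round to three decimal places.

0.668

Series (C1 and C2): 0.92300 × 0.72400 = 0.668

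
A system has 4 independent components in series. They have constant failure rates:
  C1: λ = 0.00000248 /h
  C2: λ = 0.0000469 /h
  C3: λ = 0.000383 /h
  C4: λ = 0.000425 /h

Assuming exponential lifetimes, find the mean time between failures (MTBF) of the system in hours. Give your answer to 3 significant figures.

1170

Series of exponential components: λ_sys = Σ λ_i
λ_sys = 0.00000248 + 0.0000469 + 0.000383 + 0.000425 = 8.5738e-04 /h
MTBF = 1 / λ_sys = 1170 h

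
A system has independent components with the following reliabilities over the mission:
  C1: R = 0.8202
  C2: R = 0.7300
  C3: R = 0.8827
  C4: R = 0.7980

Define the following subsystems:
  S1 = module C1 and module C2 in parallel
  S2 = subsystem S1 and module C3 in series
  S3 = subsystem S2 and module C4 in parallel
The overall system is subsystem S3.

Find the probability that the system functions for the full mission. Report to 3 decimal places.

0.968

Parallel (C1 and C2): 1 − (1 − 0.82020)(1 − 0.73000) = 0.95145
Series ([0.95145] and C3): 0.95145 × 0.88270 = 0.83984
Parallel ([0.83984] and C4): 1 − (1 − 0.83984)(1 − 0.79800) = 0.968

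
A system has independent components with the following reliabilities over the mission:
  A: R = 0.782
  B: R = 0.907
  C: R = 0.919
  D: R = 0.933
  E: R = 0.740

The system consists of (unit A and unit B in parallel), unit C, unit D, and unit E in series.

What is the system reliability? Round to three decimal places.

0.622

Parallel (A and B): 1 − (1 − 0.78200)(1 − 0.90700) = 0.97973
Series ([0.97973], C, D, and E): 0.97973 × 0.91900 × 0.93300 × 0.74000 = 0.622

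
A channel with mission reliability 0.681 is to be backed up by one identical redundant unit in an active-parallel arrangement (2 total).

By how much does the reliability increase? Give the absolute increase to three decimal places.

0.217

R_before = 0.681
R_after = 1 − (1 − 0.681)^2 = 0.898
ΔR = 0.898 − 0.681 = 0.217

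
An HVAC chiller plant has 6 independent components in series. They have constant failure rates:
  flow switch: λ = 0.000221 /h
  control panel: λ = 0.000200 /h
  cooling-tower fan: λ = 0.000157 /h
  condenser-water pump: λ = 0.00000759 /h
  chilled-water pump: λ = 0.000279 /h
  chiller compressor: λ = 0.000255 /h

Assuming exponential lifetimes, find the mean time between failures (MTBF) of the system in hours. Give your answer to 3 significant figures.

Series of exponential components: λ_sys = Σ λ_i
λ_sys = 0.000221 + 0.000200 + 0.000157 + 0.00000759 + 0.000279 + 0.000255 = 1.1196e-03 /h
MTBF = 1 / λ_sys = 893 h

893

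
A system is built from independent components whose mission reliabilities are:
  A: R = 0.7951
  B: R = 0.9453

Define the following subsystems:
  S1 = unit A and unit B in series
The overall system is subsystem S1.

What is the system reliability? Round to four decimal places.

0.7516

Series (A and B): 0.795100 × 0.945300 = 0.7516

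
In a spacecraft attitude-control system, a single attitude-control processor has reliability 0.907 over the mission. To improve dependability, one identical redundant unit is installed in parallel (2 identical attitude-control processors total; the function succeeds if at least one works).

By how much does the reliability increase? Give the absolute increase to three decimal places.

R_before = 0.907
R_after = 1 − (1 − 0.907)^2 = 0.991
ΔR = 0.991 − 0.907 = 0.084

0.084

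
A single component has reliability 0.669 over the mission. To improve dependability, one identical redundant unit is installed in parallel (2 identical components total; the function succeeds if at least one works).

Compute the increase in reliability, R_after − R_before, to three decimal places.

0.221

R_before = 0.669
R_after = 1 − (1 − 0.669)^2 = 0.890
ΔR = 0.890 − 0.669 = 0.221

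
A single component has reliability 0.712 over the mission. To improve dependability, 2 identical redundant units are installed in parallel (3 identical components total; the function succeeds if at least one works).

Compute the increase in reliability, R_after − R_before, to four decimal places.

0.2641

R_before = 0.712
R_after = 1 − (1 − 0.712)^3 = 0.9761
ΔR = 0.9761 − 0.712 = 0.2641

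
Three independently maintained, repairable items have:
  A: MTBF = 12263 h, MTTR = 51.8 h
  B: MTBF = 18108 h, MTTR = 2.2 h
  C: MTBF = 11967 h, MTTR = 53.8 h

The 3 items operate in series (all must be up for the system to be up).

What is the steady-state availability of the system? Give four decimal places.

A(A) = MTBF/(MTBF+MTTR) = 12263/(12263+51.8) = 0.995794
A(B) = MTBF/(MTBF+MTTR) = 18108/(18108+2.2) = 0.999879
A(C) = MTBF/(MTBF+MTTR) = 11967/(11967+53.8) = 0.995524
Series availability: 0.995794 × 0.999879 × 0.995524 = 0.9912

0.9912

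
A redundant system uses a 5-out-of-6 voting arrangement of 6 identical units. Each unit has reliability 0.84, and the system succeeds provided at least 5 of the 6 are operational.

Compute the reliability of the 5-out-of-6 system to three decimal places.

0.753

R = Σ_{i=5}^{6} C(6,i) p^i (1−p)^{6−i} with p = 0.84
C(6,5)·0.84^5·0.16^1 = 0.40148
C(6,6)·0.84^6·0.16^0 = 0.35130
Sum = 0.753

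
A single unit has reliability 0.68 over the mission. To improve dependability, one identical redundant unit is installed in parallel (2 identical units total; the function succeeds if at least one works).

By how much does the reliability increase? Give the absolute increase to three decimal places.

R_before = 0.68
R_after = 1 − (1 − 0.68)^2 = 0.898
ΔR = 0.898 − 0.68 = 0.218

0.218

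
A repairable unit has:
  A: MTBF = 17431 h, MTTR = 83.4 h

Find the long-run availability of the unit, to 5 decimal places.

0.99524

A(A) = MTBF/(MTBF+MTTR) = 17431/(17431+83.4) = 0.99524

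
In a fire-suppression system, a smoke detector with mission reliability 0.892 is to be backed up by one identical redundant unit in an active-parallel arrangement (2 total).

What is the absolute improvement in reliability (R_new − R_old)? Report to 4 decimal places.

R_before = 0.892
R_after = 1 − (1 − 0.892)^2 = 0.9883
ΔR = 0.9883 − 0.892 = 0.0963

0.0963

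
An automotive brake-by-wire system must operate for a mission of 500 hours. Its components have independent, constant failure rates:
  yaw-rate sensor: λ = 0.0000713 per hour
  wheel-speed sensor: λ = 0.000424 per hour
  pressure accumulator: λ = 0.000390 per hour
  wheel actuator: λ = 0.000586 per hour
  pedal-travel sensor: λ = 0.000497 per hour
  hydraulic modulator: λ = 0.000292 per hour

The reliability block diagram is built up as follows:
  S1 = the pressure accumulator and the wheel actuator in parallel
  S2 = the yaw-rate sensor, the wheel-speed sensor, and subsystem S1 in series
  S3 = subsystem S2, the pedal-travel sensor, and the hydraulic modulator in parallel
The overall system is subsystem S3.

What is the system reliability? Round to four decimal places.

0.9924

R(yaw-rate sensor) = exp(−0.0000713 × 500) = 0.964978
R(wheel-speed sensor) = exp(−0.000424 × 500) = 0.808965
R(pressure accumulator) = exp(−0.000390 × 500) = 0.822835
R(wheel actuator) = exp(−0.000586 × 500) = 0.746022
R(pedal-travel sensor) = exp(−0.000497 × 500) = 0.779970
R(hydraulic modulator) = exp(−0.000292 × 500) = 0.864158
Parallel (pressure accumulator and wheel actuator): 1 − (1 − 0.822835)(1 − 0.746022) = 0.955004
Series (yaw-rate sensor, wheel-speed sensor, and [0.955004]): 0.964978 × 0.808965 × 0.955004 = 0.745508
Parallel ([0.745508], pedal-travel sensor, and hydraulic modulator): 1 − (1 − 0.745508)(1 − 0.779970)(1 − 0.864158) = 0.9924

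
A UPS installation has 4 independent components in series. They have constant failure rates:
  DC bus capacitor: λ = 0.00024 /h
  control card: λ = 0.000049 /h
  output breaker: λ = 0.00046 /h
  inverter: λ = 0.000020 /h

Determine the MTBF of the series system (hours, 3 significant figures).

1300

Series of exponential components: λ_sys = Σ λ_i
λ_sys = 0.00024 + 0.000049 + 0.00046 + 0.000020 = 7.6900e-04 /h
MTBF = 1 / λ_sys = 1300 h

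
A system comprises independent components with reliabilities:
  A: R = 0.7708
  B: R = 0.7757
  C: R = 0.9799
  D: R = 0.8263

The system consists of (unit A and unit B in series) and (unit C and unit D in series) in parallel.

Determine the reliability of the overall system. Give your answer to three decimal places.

Series (A and B): 0.77080 × 0.77570 = 0.59791
Series (C and D): 0.97990 × 0.82630 = 0.80969
Parallel ([0.59791] and [0.80969]): 1 − (1 − 0.59791)(1 − 0.80969) = 0.923

0.923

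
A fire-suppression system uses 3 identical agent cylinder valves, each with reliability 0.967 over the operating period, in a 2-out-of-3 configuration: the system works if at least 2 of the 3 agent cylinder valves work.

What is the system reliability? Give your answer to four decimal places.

0.9968

R = Σ_{i=2}^{3} C(3,i) p^i (1−p)^{3−i} with p = 0.967
C(3,2)·0.967^2·0.033^1 = 0.092574
C(3,3)·0.967^3·0.033^0 = 0.904231
Sum = 0.9968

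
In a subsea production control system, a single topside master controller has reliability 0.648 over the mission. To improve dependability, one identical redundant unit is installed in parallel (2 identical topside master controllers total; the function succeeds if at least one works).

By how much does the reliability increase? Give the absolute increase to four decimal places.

R_before = 0.648
R_after = 1 − (1 − 0.648)^2 = 0.8761
ΔR = 0.8761 − 0.648 = 0.2281

0.2281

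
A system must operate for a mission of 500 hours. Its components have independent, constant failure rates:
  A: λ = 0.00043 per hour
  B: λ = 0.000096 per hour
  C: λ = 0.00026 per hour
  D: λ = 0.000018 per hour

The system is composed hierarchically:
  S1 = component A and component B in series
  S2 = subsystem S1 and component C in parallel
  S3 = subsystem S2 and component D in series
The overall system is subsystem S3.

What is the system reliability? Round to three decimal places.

0.963

R(A) = exp(−0.00043 × 500) = 0.80654
R(B) = exp(−0.000096 × 500) = 0.95313
R(C) = exp(−0.00026 × 500) = 0.87810
R(D) = exp(−0.000018 × 500) = 0.99104
Series (A and B): 0.80654 × 0.95313 = 0.76874
Parallel ([0.76874] and C): 1 − (1 − 0.76874)(1 − 0.87810) = 0.97181
Series ([0.97181] and D): 0.97181 × 0.99104 = 0.963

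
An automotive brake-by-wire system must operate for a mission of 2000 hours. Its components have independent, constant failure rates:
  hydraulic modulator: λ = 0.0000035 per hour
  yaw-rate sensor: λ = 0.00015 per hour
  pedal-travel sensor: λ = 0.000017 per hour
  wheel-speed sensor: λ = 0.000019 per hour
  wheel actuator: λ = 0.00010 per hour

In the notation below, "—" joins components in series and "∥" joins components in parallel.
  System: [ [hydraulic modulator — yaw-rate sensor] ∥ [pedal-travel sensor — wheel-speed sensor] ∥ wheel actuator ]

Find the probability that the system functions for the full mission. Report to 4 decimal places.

R(hydraulic modulator) = exp(−0.0000035 × 2000) = 0.993024
R(yaw-rate sensor) = exp(−0.00015 × 2000) = 0.740818
R(pedal-travel sensor) = exp(−0.000017 × 2000) = 0.966572
R(wheel-speed sensor) = exp(−0.000019 × 2000) = 0.962713
R(wheel actuator) = exp(−0.00010 × 2000) = 0.818731
Series (hydraulic modulator and yaw-rate sensor): 0.993024 × 0.740818 = 0.735650
Series (pedal-travel sensor and wheel-speed sensor): 0.966572 × 0.962713 = 0.930531
Parallel ([0.735650], [0.930531], and wheel actuator): 1 − (1 − 0.735650)(1 − 0.930531)(1 − 0.818731) = 0.9967

0.9967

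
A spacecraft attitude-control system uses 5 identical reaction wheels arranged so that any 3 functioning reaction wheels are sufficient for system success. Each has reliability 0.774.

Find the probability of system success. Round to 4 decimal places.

0.9202

R = Σ_{i=3}^{5} C(5,i) p^i (1−p)^{5−i} with p = 0.774
C(5,3)·0.774^3·0.226^2 = 0.236832
C(5,4)·0.774^4·0.226^1 = 0.405548
C(5,5)·0.774^5·0.226^0 = 0.277782
Sum = 0.9202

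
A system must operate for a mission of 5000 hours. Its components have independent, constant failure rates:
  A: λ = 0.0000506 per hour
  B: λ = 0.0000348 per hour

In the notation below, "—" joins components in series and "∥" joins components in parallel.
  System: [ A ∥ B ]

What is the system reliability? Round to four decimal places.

R(A) = exp(−0.0000506 × 5000) = 0.776468
R(B) = exp(−0.0000348 × 5000) = 0.840297
Parallel (A and B): 1 − (1 − 0.776468)(1 − 0.840297) = 0.9643

0.9643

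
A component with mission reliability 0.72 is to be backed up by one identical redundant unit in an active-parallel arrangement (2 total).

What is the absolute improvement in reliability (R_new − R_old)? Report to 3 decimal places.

R_before = 0.72
R_after = 1 − (1 − 0.72)^2 = 0.922
ΔR = 0.922 − 0.72 = 0.202

0.202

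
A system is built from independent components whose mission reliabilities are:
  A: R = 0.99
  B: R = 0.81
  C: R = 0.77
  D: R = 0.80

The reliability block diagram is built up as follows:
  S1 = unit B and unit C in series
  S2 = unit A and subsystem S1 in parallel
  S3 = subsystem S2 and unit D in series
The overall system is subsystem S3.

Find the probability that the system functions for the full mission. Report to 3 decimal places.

0.797

Series (B and C): 0.81000 × 0.77000 = 0.62370
Parallel (A and [0.62370]): 1 − (1 − 0.99000)(1 − 0.62370) = 0.99624
Series ([0.99624] and D): 0.99624 × 0.80000 = 0.797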